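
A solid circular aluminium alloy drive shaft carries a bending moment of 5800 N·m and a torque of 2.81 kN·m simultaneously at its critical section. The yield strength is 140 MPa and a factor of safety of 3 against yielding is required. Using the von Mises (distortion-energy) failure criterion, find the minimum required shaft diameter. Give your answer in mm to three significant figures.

d = 111 mm

σ_allow = σ_y/n = 140/3 = 46.67 MPa.
For a solid shaft σ_b = 32M/(πd³) and τ = 16T/(πd³), so the von Mises stress is σ' = (16/πd³)·√(4M²+3T²).
√(4M²+3T²) = √(4×(5.800×10^6)² + 3×(2.810×10^6)²) = 1.258×10^7 N·mm.
d³ = 16×1.258×10^7/(π×46.67) = 1.373×10^6 mm³.
d = 111.1 mm.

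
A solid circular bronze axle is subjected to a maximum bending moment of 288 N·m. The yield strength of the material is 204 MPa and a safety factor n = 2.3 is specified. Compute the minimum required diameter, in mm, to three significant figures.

d = 32.1 mm

σ_allow = 204/2.3 = 88.70 MPa.
For a solid circular section σ = 32M/(πd³), so d³ = 32M/(π σ_allow) = 32×288000/(π×88.70) = 33070 mm³.
d = 32.10 mm.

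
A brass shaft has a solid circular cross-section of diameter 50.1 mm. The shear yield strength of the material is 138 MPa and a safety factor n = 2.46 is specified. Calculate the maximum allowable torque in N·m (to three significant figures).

τ_allow = 138/2.46 = 56.10 MPa.
For a solid shaft T_allow = τ_allow·πd³/16; πd³/16 = π×50.1³/16 = 24690 mm³.
T_allow = 56.10×24690 = 1.385×10^6 N·mm = 1385 N·m.

T_allow = 1390 N·m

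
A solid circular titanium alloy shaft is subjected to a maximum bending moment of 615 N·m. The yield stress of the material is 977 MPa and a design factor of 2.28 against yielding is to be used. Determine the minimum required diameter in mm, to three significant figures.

d = 24.5 mm

σ_allow = 977/2.28 = 428.5 MPa.
For a solid circular section σ = 32M/(πd³), so d³ = 32M/(π σ_allow) = 32×615000/(π×428.5) = 14620 mm³.
d = 24.45 mm.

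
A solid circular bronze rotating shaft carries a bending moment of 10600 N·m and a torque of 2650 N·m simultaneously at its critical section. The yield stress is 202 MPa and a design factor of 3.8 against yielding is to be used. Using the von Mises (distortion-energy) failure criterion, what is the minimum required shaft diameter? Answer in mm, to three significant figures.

σ_allow = σ_y/n = 202/3.8 = 53.16 MPa.
For a solid shaft σ_b = 32M/(πd³) and τ = 16T/(πd³), so the von Mises stress is σ' = (16/πd³)·√(4M²+3T²).
√(4M²+3T²) = √(4×(1.060×10^7)² + 3×(2.650×10^6)²) = 2.169×10^7 N·mm.
d³ = 16×2.169×10^7/(π×53.16) = 2.078×10^6 mm³.
d = 127.6 mm.

d = 128 mm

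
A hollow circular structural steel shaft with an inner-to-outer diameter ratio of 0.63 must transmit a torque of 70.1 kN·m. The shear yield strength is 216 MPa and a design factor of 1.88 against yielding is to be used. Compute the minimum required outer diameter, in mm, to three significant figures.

τ_allow = 216/1.88 = 114.9 MPa.
For a hollow shaft τ = 16T/[πd_o³(1−k⁴)] with k = 0.63, so 1−k⁴ = 0.8425.
d_o³ = 16T/[π τ_allow (1−k⁴)] = 16×7.0100×10^7/(π×114.9×0.8425) = 3.688×10^6 mm³.
d_o = 154.5 mm.

d_o = 155 mm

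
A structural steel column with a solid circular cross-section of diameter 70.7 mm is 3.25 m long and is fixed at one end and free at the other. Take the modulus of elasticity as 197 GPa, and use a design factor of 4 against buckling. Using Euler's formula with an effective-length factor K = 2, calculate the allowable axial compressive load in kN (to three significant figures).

I = πd⁴/64 = π×70.7⁴/64 = 1.226×10^6 mm⁴.
Effective length L_e = KL = 2×3.25 m = 6500 mm.
Euler critical load P_cr = π²EI/L_e² = π²×197000×1.226×10^6/6500² = 56440 N.
P_allow = P_cr/n = 56440/4 = 14110 N.

P_allow = 14.1 kN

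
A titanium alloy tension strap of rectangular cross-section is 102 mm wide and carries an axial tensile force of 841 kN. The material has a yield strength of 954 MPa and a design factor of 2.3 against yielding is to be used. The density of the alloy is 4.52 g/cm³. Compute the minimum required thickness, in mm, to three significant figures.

t = 19.9 mm

σ_allow = 954/2.3 = 414.8 MPa.
Required area A = F/σ_allow = 841000/414.8 = 2028 mm².
t = A/w = 2028/102 = 19.88 mm.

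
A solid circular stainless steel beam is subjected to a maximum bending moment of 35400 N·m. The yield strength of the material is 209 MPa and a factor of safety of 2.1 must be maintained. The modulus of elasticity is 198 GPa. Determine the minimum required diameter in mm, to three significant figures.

d = 154 mm

σ_allow = 209/2.1 = 99.52 MPa.
For a solid circular section σ = 32M/(πd³), so d³ = 32M/(π σ_allow) = 32×3.5400×10^7/(π×99.52) = 3.623×10^6 mm³.
d = 153.6 mm.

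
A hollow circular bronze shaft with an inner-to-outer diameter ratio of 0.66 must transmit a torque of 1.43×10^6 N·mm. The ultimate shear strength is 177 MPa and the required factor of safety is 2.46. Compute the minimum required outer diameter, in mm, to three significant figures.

τ_allow = 177/2.46 = 71.95 MPa.
For a hollow shaft τ = 16T/[πd_o³(1−k⁴)] with k = 0.66, so 1−k⁴ = 0.8103.
d_o³ = 16T/[π τ_allow (1−k⁴)] = 16×1430000/(π×71.95×0.8103) = 124900 mm³.
d_o = 49.99 mm.

d_o = 50.0 mm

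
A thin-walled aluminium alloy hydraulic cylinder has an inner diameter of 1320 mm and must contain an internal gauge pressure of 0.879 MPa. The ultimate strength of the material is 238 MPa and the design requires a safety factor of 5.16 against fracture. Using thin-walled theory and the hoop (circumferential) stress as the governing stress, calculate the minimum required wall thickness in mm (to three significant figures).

t = 12.6 mm

σ_allow = 238/5.16 = 46.12 MPa.
Hoop stress σ_h = pD/(2t), so t = pD/(2σ_allow) = 0.879×1320/(2×46.12) = 12.58 mm.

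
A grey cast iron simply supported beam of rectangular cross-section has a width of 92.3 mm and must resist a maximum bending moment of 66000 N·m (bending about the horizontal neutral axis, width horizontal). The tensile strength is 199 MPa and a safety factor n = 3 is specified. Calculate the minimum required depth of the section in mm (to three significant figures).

h = 254 mm

σ_allow = 199/3 = 66.33 MPa.
For a rectangular section σ = 6M/(bh²), so h² = 6M/(b σ_allow) = 6×6.6000×10^7/(92.3×66.33) = 64680 mm².
h = 254.3 mm.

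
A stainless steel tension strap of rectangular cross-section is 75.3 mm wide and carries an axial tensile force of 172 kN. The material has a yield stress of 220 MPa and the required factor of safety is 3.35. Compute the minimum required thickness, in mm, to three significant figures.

σ_allow = 220/3.35 = 65.67 MPa.
Required area A = F/σ_allow = 172000/65.67 = 2619 mm².
t = A/w = 2619/75.3 = 34.78 mm.

t = 34.8 mm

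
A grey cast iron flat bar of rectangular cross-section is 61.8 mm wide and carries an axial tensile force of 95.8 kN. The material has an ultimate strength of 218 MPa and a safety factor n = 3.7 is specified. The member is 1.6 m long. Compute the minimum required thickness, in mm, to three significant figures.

σ_allow = 218/3.7 = 58.92 MPa.
Required area A = F/σ_allow = 95800/58.92 = 1626 mm².
t = A/w = 1626/61.8 = 26.31 mm.

t = 26.3 mm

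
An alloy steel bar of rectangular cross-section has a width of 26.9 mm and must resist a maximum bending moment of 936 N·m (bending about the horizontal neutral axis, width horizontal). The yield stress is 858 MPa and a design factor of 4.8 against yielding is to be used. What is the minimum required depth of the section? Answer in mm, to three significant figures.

h = 34.2 mm

σ_allow = 858/4.8 = 178.8 MPa.
For a rectangular section σ = 6M/(bh²), so h² = 6M/(b σ_allow) = 6×936000/(26.9×178.8) = 1168 mm².
h = 34.18 mm.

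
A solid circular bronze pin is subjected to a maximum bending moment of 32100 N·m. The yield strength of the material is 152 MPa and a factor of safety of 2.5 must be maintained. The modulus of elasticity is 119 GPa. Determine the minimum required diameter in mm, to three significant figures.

σ_allow = 152/2.5 = 60.80 MPa.
For a solid circular section σ = 32M/(πd³), so d³ = 32M/(π σ_allow) = 32×3.2100×10^7/(π×60.80) = 5.378×10^6 mm³.
d = 175.2 mm.

d = 175 mm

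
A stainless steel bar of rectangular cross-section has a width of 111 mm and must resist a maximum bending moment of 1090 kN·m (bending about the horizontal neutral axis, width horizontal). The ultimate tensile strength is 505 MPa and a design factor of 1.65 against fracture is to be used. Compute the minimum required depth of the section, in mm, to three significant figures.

σ_allow = 505/1.65 = 306.1 MPa.
For a rectangular section σ = 6M/(bh²), so h² = 6M/(b σ_allow) = 6×1.0900×10^9/(111×306.1) = 192500 mm².
h = 438.8 mm.

h = 439 mm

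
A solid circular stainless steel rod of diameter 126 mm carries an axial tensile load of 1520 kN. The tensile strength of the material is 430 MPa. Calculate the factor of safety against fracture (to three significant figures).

A = πd²/4 = 12470 mm².
σ = F/A = 1520000/12470 = 121.9 MPa.
n = 430/121.9 = 3.527.

n = 3.53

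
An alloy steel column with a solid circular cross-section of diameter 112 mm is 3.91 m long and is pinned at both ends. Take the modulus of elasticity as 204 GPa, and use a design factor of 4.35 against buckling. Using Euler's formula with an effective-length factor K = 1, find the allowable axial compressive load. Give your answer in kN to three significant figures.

P_allow = 234 kN

I = πd⁴/64 = π×112⁴/64 = 7.724×10^6 mm⁴.
Effective length L_e = KL = 1×3.91 m = 3910 mm.
Euler critical load P_cr = π²EI/L_e² = π²×204000×7.724×10^6/3910² = 1.017×10^6 N.
P_allow = P_cr/n = 1.017×10^6/4.35 = 233800 N.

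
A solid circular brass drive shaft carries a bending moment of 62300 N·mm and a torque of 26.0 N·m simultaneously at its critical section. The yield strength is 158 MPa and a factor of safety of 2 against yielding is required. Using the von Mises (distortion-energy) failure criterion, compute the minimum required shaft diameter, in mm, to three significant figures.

d = 20.4 mm

σ_allow = σ_y/n = 158/2 = 79.00 MPa.
For a solid shaft σ_b = 32M/(πd³) and τ = 16T/(πd³), so the von Mises stress is σ' = (16/πd³)·√(4M²+3T²).
√(4M²+3T²) = √(4×(62300)² + 3×(26000)²) = 132500 N·mm.
d³ = 16×132500/(π×79.00) = 8541 mm³.
d = 20.44 mm.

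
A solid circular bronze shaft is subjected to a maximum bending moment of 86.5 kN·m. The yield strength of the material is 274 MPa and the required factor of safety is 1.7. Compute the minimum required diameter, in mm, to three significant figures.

d = 176 mm

σ_allow = 274/1.7 = 161.2 MPa.
For a solid circular section σ = 32M/(πd³), so d³ = 32M/(π σ_allow) = 32×8.6500×10^7/(π×161.2) = 5.467×10^6 mm³.
d = 176.2 mm.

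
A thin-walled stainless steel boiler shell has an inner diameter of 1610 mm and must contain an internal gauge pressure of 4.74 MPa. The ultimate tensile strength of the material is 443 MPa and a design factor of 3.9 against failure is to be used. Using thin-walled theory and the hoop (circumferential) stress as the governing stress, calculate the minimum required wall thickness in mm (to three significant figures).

t = 33.6 mm

σ_allow = 443/3.9 = 113.6 MPa.
Hoop stress σ_h = pD/(2t), so t = pD/(2σ_allow) = 4.74×1610/(2×113.6) = 33.59 mm.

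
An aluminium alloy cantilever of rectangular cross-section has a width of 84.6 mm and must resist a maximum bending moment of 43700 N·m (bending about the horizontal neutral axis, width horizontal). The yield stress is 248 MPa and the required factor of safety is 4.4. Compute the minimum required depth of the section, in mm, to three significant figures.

σ_allow = 248/4.4 = 56.36 MPa.
For a rectangular section σ = 6M/(bh²), so h² = 6M/(b σ_allow) = 6×4.3700×10^7/(84.6×56.36) = 54990 mm².
h = 234.5 mm.

h = 234 mm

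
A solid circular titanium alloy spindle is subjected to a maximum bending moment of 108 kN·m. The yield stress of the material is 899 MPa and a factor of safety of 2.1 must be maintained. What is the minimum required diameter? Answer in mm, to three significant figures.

d = 137 mm

σ_allow = 899/2.1 = 428.1 MPa.
For a solid circular section σ = 32M/(πd³), so d³ = 32M/(π σ_allow) = 32×1.0800×10^8/(π×428.1) = 2.570×10^6 mm³.
d = 137.0 mm.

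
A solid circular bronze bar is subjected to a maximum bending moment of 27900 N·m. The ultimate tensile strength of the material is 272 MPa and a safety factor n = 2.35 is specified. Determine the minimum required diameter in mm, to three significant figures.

σ_allow = 272/2.35 = 115.7 MPa.
For a solid circular section σ = 32M/(πd³), so d³ = 32M/(π σ_allow) = 32×2.7900×10^7/(π×115.7) = 2.455×10^6 mm³.
d = 134.9 mm.

d = 135 mm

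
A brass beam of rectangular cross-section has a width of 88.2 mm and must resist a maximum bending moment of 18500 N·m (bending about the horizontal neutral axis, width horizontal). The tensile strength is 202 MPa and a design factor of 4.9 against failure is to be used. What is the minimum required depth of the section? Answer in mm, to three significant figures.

σ_allow = 202/4.9 = 41.22 MPa.
For a rectangular section σ = 6M/(bh²), so h² = 6M/(b σ_allow) = 6×1.8500×10^7/(88.2×41.22) = 30530 mm².
h = 174.7 mm.

h = 175 mm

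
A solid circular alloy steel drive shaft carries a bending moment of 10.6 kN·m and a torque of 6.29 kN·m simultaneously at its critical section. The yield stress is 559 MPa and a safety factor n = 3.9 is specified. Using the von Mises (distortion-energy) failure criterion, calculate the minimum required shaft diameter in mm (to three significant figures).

d = 94.6 mm

σ_allow = σ_y/n = 559/3.9 = 143.3 MPa.
For a solid shaft σ_b = 32M/(πd³) and τ = 16T/(πd³), so the von Mises stress is σ' = (16/πd³)·√(4M²+3T²).
√(4M²+3T²) = √(4×(1.060×10^7)² + 3×(6.290×10^6)²) = 2.384×10^7 N·mm.
d³ = 16×2.384×10^7/(π×143.3) = 846900 mm³.
d = 94.61 mm.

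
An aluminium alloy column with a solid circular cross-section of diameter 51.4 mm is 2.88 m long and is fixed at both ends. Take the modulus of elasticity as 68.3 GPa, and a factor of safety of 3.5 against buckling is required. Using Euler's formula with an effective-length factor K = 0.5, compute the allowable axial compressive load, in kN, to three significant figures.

I = πd⁴/64 = π×51.4⁴/64 = 342600 mm⁴.
Effective length L_e = KL = 0.5×2.88 m = 1440 mm.
Euler critical load P_cr = π²EI/L_e² = π²×68300×342600/1440² = 111400 N.
P_allow = P_cr/n = 111400/3.5 = 31820 N.

P_allow = 31.8 kN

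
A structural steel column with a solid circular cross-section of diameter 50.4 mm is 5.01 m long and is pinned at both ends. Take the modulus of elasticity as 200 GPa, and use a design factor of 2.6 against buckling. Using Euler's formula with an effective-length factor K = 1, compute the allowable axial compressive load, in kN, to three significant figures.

P_allow = 9.58 kN

I = πd⁴/64 = π×50.4⁴/64 = 316700 mm⁴.
Effective length L_e = KL = 1×5.01 m = 5010 mm.
Euler critical load P_cr = π²EI/L_e² = π²×200000×316700/5010² = 24910 N.
P_allow = P_cr/n = 24910/2.6 = 9580 N.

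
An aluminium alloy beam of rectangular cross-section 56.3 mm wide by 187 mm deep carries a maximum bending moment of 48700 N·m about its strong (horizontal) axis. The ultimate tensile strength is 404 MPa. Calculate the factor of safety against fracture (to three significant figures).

Section modulus S = bh²/6 = 56.3×187²/6 = 328100 mm³.
σ = M/S = 4.8700×10^7/328100 = 148.4 MPa.
n = 404/148.4 = 2.722.

n = 2.72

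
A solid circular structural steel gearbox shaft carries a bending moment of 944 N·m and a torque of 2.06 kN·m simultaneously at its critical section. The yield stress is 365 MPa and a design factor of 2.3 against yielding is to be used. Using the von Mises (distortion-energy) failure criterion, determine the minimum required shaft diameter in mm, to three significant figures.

d = 50.6 mm

σ_allow = σ_y/n = 365/2.3 = 158.7 MPa.
For a solid shaft σ_b = 32M/(πd³) and τ = 16T/(πd³), so the von Mises stress is σ' = (16/πd³)·√(4M²+3T²).
√(4M²+3T²) = √(4×(944000)² + 3×(2.060×10^6)²) = 4.037×10^6 N·mm.
d³ = 16×4.037×10^6/(π×158.7) = 129500 mm³.
d = 50.60 mm.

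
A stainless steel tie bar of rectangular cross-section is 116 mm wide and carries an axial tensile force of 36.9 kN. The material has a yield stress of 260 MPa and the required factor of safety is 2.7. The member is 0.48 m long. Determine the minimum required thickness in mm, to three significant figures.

σ_allow = 260/2.7 = 96.30 MPa.
Required area A = F/σ_allow = 36900/96.30 = 383.2 mm².
t = A/w = 383.2/116 = 3.303 mm.

t = 3.30 mm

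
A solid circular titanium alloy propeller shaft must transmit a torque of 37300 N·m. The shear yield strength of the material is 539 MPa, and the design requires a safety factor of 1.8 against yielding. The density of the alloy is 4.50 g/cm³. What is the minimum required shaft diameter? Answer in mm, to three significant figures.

Allowable shear stress τ_allow = 539/1.8 = 299.4 MPa.
For a solid shaft τ = 16T/(πd³), so d³ = 16T/(π τ_allow) = 16×3.7300×10^7/(π×299.4) = 634400 mm³.
d = (634400)^(1/3) = 85.93 mm.

d = 85.9 mm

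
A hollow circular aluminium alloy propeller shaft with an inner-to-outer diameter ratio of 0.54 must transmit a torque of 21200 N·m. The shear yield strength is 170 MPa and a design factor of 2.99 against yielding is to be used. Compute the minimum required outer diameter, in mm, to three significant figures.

τ_allow = 170/2.99 = 56.86 MPa.
For a hollow shaft τ = 16T/[πd_o³(1−k⁴)] with k = 0.54, so 1−k⁴ = 0.9150.
d_o³ = 16T/[π τ_allow (1−k⁴)] = 16×2.1200×10^7/(π×56.86×0.9150) = 2.075×10^6 mm³.
d_o = 127.6 mm.

d_o = 128 mm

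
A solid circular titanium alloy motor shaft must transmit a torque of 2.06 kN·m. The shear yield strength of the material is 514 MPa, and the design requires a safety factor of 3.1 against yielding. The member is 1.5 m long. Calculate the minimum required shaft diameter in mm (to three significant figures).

d = 39.8 mm

Allowable shear stress τ_allow = 514/3.1 = 165.8 MPa.
For a solid shaft τ = 16T/(πd³), so d³ = 16T/(π τ_allow) = 16×2060000/(π×165.8) = 63280 mm³.
d = (63280)^(1/3) = 39.85 mm.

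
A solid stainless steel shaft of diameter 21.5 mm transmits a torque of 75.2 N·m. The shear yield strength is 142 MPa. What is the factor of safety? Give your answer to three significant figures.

n = 3.68

τ = 16T/(πd³) = 16×75200/(π×21.5³) = 38.54 MPa.
n = τ_limit/τ = 142/38.54 = 3.685.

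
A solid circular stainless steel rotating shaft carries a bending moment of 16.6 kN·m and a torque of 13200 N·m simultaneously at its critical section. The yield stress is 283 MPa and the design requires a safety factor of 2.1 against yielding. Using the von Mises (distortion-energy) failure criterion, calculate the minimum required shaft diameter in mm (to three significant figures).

σ_allow = σ_y/n = 283/2.1 = 134.8 MPa.
For a solid shaft σ_b = 32M/(πd³) and τ = 16T/(πd³), so the von Mises stress is σ' = (16/πd³)·√(4M²+3T²).
√(4M²+3T²) = √(4×(1.660×10^7)² + 3×(1.320×10^7)²) = 4.031×10^7 N·mm.
d³ = 16×4.031×10^7/(π×134.8) = 1.523×10^6 mm³.
d = 115.1 mm.

d = 115 mm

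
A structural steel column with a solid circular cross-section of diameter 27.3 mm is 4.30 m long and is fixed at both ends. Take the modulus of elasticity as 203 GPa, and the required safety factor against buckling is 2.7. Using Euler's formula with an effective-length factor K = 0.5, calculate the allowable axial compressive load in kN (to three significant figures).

I = πd⁴/64 = π×27.3⁴/64 = 27270 mm⁴.
Effective length L_e = KL = 0.5×4.30 m = 2150 mm.
Euler critical load P_cr = π²EI/L_e² = π²×203000×27270/2150² = 11820 N.
P_allow = P_cr/n = 11820/2.7 = 4377 N.

P_allow = 4.38 kN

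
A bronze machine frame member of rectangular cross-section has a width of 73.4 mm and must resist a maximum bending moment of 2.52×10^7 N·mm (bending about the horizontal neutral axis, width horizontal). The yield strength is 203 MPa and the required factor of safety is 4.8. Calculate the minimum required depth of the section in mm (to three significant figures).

σ_allow = 203/4.8 = 42.29 MPa.
For a rectangular section σ = 6M/(bh²), so h² = 6M/(b σ_allow) = 6×2.5200×10^7/(73.4×42.29) = 48710 mm².
h = 220.7 mm.

h = 221 mm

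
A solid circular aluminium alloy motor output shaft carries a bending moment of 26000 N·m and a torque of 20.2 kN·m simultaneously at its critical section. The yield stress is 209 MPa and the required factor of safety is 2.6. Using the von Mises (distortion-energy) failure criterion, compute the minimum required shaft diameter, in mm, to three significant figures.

σ_allow = σ_y/n = 209/2.6 = 80.38 MPa.
For a solid shaft σ_b = 32M/(πd³) and τ = 16T/(πd³), so the von Mises stress is σ' = (16/πd³)·√(4M²+3T²).
√(4M²+3T²) = √(4×(2.600×10^7)² + 3×(2.020×10^7)²) = 6.267×10^7 N·mm.
d³ = 16×6.267×10^7/(π×80.38) = 3.971×10^6 mm³.
d = 158.4 mm.

d = 158 mm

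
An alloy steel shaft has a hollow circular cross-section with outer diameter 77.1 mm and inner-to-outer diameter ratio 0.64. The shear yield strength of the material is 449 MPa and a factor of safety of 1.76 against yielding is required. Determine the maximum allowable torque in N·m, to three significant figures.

τ_allow = 449/1.76 = 255.1 MPa.
For a hollow shaft T_allow = τ_allow·πd_o³(1−k⁴)/16 with 1−k⁴ = 0.8322, so πd_o³(1−k⁴)/16 = 74890 mm³.
T_allow = 255.1×74890 = 1.911×10^7 N·mm = 19110 N·m.

T_allow = 19100 N·m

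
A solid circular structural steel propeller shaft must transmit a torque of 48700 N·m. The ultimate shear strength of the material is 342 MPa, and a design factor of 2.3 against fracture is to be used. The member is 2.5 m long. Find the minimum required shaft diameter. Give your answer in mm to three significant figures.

Allowable shear stress τ_allow = 342/2.3 = 148.7 MPa.
For a solid shaft τ = 16T/(πd³), so d³ = 16T/(π τ_allow) = 16×4.8700×10^7/(π×148.7) = 1.668×10^6 mm³.
d = (1.668×10^6)^(1/3) = 118.6 mm.

d = 119 mm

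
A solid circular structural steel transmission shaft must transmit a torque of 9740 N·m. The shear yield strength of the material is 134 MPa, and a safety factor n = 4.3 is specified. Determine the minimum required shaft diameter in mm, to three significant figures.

d = 117 mm

Allowable shear stress τ_allow = 134/4.3 = 31.16 MPa.
For a solid shaft τ = 16T/(πd³), so d³ = 16T/(π τ_allow) = 16×9740000/(π×31.16) = 1.592×10^6 mm³.
d = (1.592×10^6)^(1/3) = 116.8 mm.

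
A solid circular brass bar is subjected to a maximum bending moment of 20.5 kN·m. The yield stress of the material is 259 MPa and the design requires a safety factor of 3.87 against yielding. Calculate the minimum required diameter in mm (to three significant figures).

σ_allow = 259/3.87 = 66.93 MPa.
For a solid circular section σ = 32M/(πd³), so d³ = 32M/(π σ_allow) = 32×2.0500×10^7/(π×66.93) = 3.120×10^6 mm³.
d = 146.1 mm.

d = 146 mm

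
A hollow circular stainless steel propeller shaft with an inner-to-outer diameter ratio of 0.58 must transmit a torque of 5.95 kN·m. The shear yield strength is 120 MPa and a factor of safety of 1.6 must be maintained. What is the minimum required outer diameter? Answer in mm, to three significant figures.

τ_allow = 120/1.6 = 75.00 MPa.
For a hollow shaft τ = 16T/[πd_o³(1−k⁴)] with k = 0.58, so 1−k⁴ = 0.8868.
d_o³ = 16T/[π τ_allow (1−k⁴)] = 16×5950000/(π×75.00×0.8868) = 455600 mm³.
d_o = 76.95 mm.

d_o = 76.9 mm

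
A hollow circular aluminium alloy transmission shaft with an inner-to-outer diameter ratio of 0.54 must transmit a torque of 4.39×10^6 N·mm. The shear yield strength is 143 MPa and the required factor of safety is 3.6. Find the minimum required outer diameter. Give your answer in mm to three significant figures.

τ_allow = 143/3.6 = 39.72 MPa.
For a hollow shaft τ = 16T/[πd_o³(1−k⁴)] with k = 0.54, so 1−k⁴ = 0.9150.
d_o³ = 16T/[π τ_allow (1−k⁴)] = 16×4390000/(π×39.72×0.9150) = 615200 mm³.
d_o = 85.05 mm.

d_o = 85.0 mm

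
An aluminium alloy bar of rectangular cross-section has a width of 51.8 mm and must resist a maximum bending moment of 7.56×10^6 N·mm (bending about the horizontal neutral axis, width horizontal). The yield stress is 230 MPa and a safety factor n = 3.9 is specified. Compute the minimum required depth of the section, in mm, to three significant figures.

σ_allow = 230/3.9 = 58.97 MPa.
For a rectangular section σ = 6M/(bh²), so h² = 6M/(b σ_allow) = 6×7560000/(51.8×58.97) = 14850 mm².
h = 121.9 mm.

h = 122 mm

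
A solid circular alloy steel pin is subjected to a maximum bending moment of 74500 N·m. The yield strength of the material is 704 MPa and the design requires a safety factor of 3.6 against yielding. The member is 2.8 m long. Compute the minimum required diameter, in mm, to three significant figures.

σ_allow = 704/3.6 = 195.6 MPa.
For a solid circular section σ = 32M/(πd³), so d³ = 32M/(π σ_allow) = 32×7.4500×10^7/(π×195.6) = 3.880×10^6 mm³.
d = 157.1 mm.

d = 157 mm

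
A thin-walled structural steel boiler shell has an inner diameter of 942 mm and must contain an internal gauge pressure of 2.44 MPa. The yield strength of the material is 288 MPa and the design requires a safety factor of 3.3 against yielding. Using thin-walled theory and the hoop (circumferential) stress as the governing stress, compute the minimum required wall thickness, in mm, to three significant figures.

σ_allow = 288/3.3 = 87.27 MPa.
Hoop stress σ_h = pD/(2t), so t = pD/(2σ_allow) = 2.44×942/(2×87.27) = 13.17 mm.

t = 13.2 mm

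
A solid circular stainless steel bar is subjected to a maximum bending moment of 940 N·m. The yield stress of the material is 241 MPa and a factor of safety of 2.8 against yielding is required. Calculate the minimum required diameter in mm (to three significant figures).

d = 48.1 mm

σ_allow = 241/2.8 = 86.07 MPa.
For a solid circular section σ = 32M/(πd³), so d³ = 32M/(π σ_allow) = 32×940000/(π×86.07) = 111200 mm³.
d = 48.09 mm.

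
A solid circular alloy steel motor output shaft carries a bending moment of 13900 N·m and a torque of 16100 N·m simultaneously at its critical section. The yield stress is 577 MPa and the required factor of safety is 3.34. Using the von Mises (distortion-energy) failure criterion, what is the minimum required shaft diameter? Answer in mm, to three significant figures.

d = 105 mm

σ_allow = σ_y/n = 577/3.34 = 172.8 MPa.
For a solid shaft σ_b = 32M/(πd³) and τ = 16T/(πd³), so the von Mises stress is σ' = (16/πd³)·√(4M²+3T²).
√(4M²+3T²) = √(4×(1.390×10^7)² + 3×(1.610×10^7)²) = 3.938×10^7 N·mm.
d³ = 16×3.938×10^7/(π×172.8) = 1.161×10^6 mm³.
d = 105.1 mm.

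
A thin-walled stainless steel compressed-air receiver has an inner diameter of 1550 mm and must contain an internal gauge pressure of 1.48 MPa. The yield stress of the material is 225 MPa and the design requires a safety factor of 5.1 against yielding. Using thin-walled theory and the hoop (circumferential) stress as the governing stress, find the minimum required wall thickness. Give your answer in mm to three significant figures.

σ_allow = 225/5.1 = 44.12 MPa.
Hoop stress σ_h = pD/(2t), so t = pD/(2σ_allow) = 1.48×1550/(2×44.12) = 26.00 mm.

t = 26.0 mm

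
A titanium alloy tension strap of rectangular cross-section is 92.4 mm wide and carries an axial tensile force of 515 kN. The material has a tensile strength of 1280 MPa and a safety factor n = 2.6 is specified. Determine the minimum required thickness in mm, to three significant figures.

σ_allow = 1280/2.6 = 492.3 MPa.
Required area A = F/σ_allow = 515000/492.3 = 1046 mm².
t = A/w = 1046/92.4 = 11.32 mm.

t = 11.3 mm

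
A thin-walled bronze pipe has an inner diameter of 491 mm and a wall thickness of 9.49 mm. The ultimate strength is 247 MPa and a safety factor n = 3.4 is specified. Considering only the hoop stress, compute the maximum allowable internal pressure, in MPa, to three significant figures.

p_allow = 2.81 MPa

σ_allow = 247/3.4 = 72.65 MPa.
σ_h = pD/(2t) → p_allow = 2σ_allow t/D = 2×72.65×9.49/491 = 2.808 MPa.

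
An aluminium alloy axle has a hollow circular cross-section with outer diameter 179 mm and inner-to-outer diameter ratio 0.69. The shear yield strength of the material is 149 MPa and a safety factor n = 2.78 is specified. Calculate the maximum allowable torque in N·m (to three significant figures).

τ_allow = 149/2.78 = 53.60 MPa.
For a hollow shaft T_allow = τ_allow·πd_o³(1−k⁴)/16 with 1−k⁴ = 0.7733, so πd_o³(1−k⁴)/16 = 870900 mm³.
T_allow = 53.60×870900 = 4.668×10^7 N·mm = 46680 N·m.

T_allow = 46700 N·m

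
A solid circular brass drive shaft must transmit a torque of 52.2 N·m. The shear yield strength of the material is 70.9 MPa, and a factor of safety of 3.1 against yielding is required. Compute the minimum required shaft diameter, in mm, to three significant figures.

Allowable shear stress τ_allow = 70.9/3.1 = 22.87 MPa.
For a solid shaft τ = 16T/(πd³), so d³ = 16T/(π τ_allow) = 16×52200/(π×22.87) = 11620 mm³.
d = (11620)^(1/3) = 22.65 mm.

d = 22.7 mm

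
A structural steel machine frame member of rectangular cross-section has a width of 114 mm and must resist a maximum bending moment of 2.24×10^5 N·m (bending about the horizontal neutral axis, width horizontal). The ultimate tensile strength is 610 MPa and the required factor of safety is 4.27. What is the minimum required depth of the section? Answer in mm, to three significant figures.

σ_allow = 610/4.27 = 142.9 MPa.
For a rectangular section σ = 6M/(bh²), so h² = 6M/(b σ_allow) = 6×2.2400×10^8/(114×142.9) = 82530 mm².
h = 287.3 mm.

h = 287 mm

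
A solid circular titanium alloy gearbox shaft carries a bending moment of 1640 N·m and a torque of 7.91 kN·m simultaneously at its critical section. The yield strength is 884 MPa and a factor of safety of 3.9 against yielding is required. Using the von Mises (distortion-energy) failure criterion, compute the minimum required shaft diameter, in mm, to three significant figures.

σ_allow = σ_y/n = 884/3.9 = 226.7 MPa.
For a solid shaft σ_b = 32M/(πd³) and τ = 16T/(πd³), so the von Mises stress is σ' = (16/πd³)·√(4M²+3T²).
√(4M²+3T²) = √(4×(1.640×10^6)² + 3×(7.910×10^6)²) = 1.409×10^7 N·mm.
d³ = 16×1.409×10^7/(π×226.7) = 316500 mm³.
d = 68.15 mm.

d = 68.2 mm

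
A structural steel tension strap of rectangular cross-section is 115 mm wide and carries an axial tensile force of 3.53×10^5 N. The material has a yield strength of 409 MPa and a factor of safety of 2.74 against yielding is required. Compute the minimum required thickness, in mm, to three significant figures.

t = 20.6 mm

σ_allow = 409/2.74 = 149.3 MPa.
Required area A = F/σ_allow = 353000/149.3 = 2365 mm².
t = A/w = 2365/115 = 20.56 mm.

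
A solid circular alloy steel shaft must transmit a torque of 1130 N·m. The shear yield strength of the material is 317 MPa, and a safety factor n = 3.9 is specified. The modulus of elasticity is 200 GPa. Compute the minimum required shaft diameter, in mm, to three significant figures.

d = 41.4 mm

Allowable shear stress τ_allow = 317/3.9 = 81.28 MPa.
For a solid shaft τ = 16T/(πd³), so d³ = 16T/(π τ_allow) = 16×1130000/(π×81.28) = 70800 mm³.
d = (70800)^(1/3) = 41.37 mm.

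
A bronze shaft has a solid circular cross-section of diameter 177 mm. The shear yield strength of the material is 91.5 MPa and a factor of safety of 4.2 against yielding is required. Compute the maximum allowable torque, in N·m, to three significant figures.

T_allow = 23700 N·m

τ_allow = 91.5/4.2 = 21.79 MPa.
For a solid shaft T_allow = τ_allow·πd³/16; πd³/16 = π×177³/16 = 1.089×10^6 mm³.
T_allow = 21.79×1.089×10^6 = 2.372×10^7 N·mm = 23720 N·m.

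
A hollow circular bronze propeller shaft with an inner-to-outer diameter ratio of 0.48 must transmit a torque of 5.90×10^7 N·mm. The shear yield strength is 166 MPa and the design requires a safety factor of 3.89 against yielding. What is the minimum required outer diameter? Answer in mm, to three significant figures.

τ_allow = 166/3.89 = 42.67 MPa.
For a hollow shaft τ = 16T/[πd_o³(1−k⁴)] with k = 0.48, so 1−k⁴ = 0.9469.
d_o³ = 16T/[π τ_allow (1−k⁴)] = 16×5.9000×10^7/(π×42.67×0.9469) = 7.436×10^6 mm³.
d_o = 195.2 mm.

d_o = 195 mm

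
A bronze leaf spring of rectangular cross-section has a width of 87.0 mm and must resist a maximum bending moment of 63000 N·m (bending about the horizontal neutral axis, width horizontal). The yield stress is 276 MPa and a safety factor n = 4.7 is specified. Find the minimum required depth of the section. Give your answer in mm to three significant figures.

σ_allow = 276/4.7 = 58.72 MPa.
For a rectangular section σ = 6M/(bh²), so h² = 6M/(b σ_allow) = 6×6.3000×10^7/(87.0×58.72) = 73990 mm².
h = 272.0 mm.

h = 272 mm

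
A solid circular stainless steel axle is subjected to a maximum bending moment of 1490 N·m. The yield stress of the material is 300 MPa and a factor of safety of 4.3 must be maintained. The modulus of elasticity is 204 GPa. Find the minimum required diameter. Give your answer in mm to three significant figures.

σ_allow = 300/4.3 = 69.77 MPa.
For a solid circular section σ = 32M/(πd³), so d³ = 32M/(π σ_allow) = 32×1490000/(π×69.77) = 217500 mm³.
d = 60.14 mm.

d = 60.1 mm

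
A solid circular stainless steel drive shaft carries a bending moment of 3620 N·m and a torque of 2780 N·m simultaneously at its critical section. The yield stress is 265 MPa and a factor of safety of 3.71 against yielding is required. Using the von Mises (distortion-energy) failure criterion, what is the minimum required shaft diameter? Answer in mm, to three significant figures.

σ_allow = σ_y/n = 265/3.71 = 71.43 MPa.
For a solid shaft σ_b = 32M/(πd³) and τ = 16T/(πd³), so the von Mises stress is σ' = (16/πd³)·√(4M²+3T²).
√(4M²+3T²) = √(4×(3.620×10^6)² + 3×(2.780×10^6)²) = 8.695×10^6 N·mm.
d³ = 16×8.695×10^6/(π×71.43) = 620000 mm³.
d = 85.27 mm.

d = 85.3 mm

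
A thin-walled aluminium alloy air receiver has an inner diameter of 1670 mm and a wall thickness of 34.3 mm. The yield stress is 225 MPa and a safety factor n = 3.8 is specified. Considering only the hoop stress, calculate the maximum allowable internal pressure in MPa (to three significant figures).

p_allow = 2.43 MPa

σ_allow = 225/3.8 = 59.21 MPa.
σ_h = pD/(2t) → p_allow = 2σ_allow t/D = 2×59.21×34.3/1670 = 2.432 MPa.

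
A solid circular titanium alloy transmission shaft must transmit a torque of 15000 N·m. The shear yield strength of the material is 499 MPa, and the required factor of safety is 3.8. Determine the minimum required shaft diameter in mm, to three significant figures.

d = 83.5 mm

Allowable shear stress τ_allow = 499/3.8 = 131.3 MPa.
For a solid shaft τ = 16T/(πd³), so d³ = 16T/(π τ_allow) = 16×1.5000×10^7/(π×131.3) = 581800 mm³.
d = (581800)^(1/3) = 83.48 mm.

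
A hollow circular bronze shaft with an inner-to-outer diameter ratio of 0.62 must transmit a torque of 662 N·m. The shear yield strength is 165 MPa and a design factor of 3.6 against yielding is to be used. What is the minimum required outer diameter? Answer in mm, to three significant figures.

d_o = 44.2 mm

τ_allow = 165/3.6 = 45.83 MPa.
For a hollow shaft τ = 16T/[πd_o³(1−k⁴)] with k = 0.62, so 1−k⁴ = 0.8522.
d_o³ = 16T/[π τ_allow (1−k⁴)] = 16×662000/(π×45.83×0.8522) = 86320 mm³.
d_o = 44.19 mm.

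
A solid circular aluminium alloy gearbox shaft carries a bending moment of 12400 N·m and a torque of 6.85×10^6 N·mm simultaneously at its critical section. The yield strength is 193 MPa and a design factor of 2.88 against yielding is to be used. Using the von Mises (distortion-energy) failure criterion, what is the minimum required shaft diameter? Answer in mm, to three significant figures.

d = 128 mm

σ_allow = σ_y/n = 193/2.88 = 67.01 MPa.
For a solid shaft σ_b = 32M/(πd³) and τ = 16T/(πd³), so the von Mises stress is σ' = (16/πd³)·√(4M²+3T²).
√(4M²+3T²) = √(4×(1.240×10^7)² + 3×(6.850×10^6)²) = 2.749×10^7 N·mm.
d³ = 16×2.749×10^7/(π×67.01) = 2.089×10^6 mm³.
d = 127.8 mm.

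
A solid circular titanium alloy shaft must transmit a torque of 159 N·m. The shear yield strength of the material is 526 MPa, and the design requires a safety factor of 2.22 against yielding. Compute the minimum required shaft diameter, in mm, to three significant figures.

Allowable shear stress τ_allow = 526/2.22 = 236.9 MPa.
For a solid shaft τ = 16T/(πd³), so d³ = 16T/(π τ_allow) = 16×159000/(π×236.9) = 3418 mm³.
d = (3418)^(1/3) = 15.06 mm.

d = 15.1 mm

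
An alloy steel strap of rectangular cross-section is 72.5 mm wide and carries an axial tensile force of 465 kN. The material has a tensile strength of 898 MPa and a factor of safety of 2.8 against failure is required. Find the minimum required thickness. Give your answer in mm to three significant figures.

t = 20.0 mm

σ_allow = 898/2.8 = 320.7 MPa.
Required area A = F/σ_allow = 465000/320.7 = 1450 mm².
t = A/w = 1450/72.5 = 20.00 mm.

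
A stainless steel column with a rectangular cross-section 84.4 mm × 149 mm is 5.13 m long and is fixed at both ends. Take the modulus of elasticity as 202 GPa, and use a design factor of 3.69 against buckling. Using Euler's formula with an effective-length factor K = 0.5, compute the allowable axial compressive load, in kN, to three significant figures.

Buckling occurs about the weak axis: I_min = h·b³/12 = 149×84.4³/12 = 7.465×10^6 mm⁴ (b = 84.4 mm is the smaller dimension).
Effective length L_e = KL = 0.5×5.13 m = 2565 mm.
Euler critical load P_cr = π²EI/L_e² = π²×202000×7.465×10^6/2565² = 2.262×10^6 N.
P_allow = P_cr/n = 2.262×10^6/3.69 = 613000 N.

P_allow = 613 kN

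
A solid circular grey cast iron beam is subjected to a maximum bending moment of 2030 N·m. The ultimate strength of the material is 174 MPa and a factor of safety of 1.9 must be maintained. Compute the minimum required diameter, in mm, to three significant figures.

d = 60.9 mm

σ_allow = 174/1.9 = 91.58 MPa.
For a solid circular section σ = 32M/(πd³), so d³ = 32M/(π σ_allow) = 32×2030000/(π×91.58) = 225800 mm³.
d = 60.89 mm.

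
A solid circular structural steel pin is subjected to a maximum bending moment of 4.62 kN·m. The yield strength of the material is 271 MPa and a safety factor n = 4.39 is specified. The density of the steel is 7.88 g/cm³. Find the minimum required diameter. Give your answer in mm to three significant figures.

d = 91.4 mm

σ_allow = 271/4.39 = 61.73 MPa.
For a solid circular section σ = 32M/(πd³), so d³ = 32M/(π σ_allow) = 32×4620000/(π×61.73) = 762300 mm³.
d = 91.35 mm.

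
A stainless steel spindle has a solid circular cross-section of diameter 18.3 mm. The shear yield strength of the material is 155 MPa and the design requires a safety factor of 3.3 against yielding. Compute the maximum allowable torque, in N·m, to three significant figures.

τ_allow = 155/3.3 = 46.97 MPa.
For a solid shaft T_allow = τ_allow·πd³/16; πd³/16 = π×18.3³/16 = 1203 mm³.
T_allow = 46.97×1203 = 56520 N·mm = 56.52 N·m.

T_allow = 56.5 N·m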